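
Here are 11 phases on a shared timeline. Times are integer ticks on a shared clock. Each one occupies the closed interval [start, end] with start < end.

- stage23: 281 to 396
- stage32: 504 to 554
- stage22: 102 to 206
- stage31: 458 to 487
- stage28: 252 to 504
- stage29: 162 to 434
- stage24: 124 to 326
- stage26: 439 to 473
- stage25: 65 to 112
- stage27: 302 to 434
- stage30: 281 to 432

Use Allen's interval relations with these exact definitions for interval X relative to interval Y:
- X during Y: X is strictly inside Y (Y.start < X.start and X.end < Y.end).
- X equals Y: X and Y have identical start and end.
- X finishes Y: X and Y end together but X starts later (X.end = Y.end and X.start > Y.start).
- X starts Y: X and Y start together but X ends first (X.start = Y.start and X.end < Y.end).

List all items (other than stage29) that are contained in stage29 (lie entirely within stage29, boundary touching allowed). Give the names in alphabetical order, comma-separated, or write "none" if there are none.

Target stage29 = [162, 434].
stage22 [102, 206] → overlaps → no.
stage23 [281, 396] → during → yes.
stage24 [124, 326] → overlaps → no.
stage25 [65, 112] → before → no.
stage26 [439, 473] → after → no.
stage27 [302, 434] → finishes → yes.
stage28 [252, 504] → overlapped-by → no.
stage30 [281, 432] → during → yes.
stage31 [458, 487] → after → no.
stage32 [504, 554] → after → no.
Result: stage23, stage27, stage30.

stage23, stage27, stage30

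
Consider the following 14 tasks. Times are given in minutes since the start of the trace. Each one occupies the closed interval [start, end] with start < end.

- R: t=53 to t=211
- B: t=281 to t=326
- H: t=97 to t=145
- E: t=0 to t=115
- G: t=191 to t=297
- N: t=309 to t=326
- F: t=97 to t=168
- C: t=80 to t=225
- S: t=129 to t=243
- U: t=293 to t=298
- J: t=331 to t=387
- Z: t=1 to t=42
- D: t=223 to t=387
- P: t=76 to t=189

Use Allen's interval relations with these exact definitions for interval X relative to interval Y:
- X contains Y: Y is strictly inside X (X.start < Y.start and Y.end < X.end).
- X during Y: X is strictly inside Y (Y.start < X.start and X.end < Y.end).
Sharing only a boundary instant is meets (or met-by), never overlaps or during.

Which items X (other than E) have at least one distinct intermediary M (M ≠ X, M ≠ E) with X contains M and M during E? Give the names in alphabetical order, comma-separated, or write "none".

Target E = [t=0, t=115].
Intermediaries M with M during E: Z.
Via Z — items with X contains Z: none.
Union: none.

none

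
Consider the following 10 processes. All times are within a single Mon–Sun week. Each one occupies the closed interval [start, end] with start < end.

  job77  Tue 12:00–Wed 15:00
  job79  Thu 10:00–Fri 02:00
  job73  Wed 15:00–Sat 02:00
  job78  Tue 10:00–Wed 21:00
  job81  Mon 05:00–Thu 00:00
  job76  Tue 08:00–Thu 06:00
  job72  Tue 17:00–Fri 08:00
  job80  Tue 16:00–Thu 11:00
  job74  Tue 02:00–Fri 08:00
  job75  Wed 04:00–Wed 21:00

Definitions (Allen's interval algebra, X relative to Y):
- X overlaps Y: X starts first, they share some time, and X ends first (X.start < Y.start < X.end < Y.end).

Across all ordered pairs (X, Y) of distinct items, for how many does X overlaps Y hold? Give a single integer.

20

Checking all 90 ordered pairs for relation 'overlaps'; matching pairs in alphabetical order:
(job72, job73): job72 overlaps job73 ✓
(job74, job73): job74 overlaps job73 ✓
(job75, job73): job75 overlaps job73 ✓
(job76, job72): job76 overlaps job72 ✓
(job76, job73): job76 overlaps job73 ✓
(job76, job80): job76 overlaps job80 ✓
(job77, job72): job77 overlaps job72 ✓
(job77, job75): job77 overlaps job75 ✓
(job77, job80): job77 overlaps job80 ✓
(job78, job72): job78 overlaps job72 ✓
(job78, job73): job78 overlaps job73 ✓
(job78, job80): job78 overlaps job80 ✓
(job80, job72): job80 overlaps job72 ✓
(job80, job73): job80 overlaps job73 ✓
(job80, job79): job80 overlaps job79 ✓
(job81, job72): job81 overlaps job72 ✓
(job81, job73): job81 overlaps job73 ✓
(job81, job74): job81 overlaps job74 ✓
(job81, job76): job81 overlaps job76 ✓
(job81, job80): job81 overlaps job80 ✓
Count: 20.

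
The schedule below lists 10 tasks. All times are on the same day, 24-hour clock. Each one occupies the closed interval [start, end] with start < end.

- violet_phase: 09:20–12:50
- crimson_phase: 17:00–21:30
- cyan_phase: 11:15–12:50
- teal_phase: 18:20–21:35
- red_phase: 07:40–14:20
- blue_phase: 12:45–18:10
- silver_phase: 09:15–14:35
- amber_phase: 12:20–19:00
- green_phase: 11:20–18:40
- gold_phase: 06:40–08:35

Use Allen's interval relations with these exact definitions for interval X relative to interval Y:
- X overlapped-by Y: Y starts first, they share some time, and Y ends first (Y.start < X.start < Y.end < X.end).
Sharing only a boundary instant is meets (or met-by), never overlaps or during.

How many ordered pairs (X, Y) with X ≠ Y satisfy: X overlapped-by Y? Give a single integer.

Checking all 90 ordered pairs for relation 'overlapped-by'; matching pairs in alphabetical order:
(amber_phase, cyan_phase): amber_phase overlapped-by cyan_phase ✓
(amber_phase, green_phase): amber_phase overlapped-by green_phase ✓
(amber_phase, red_phase): amber_phase overlapped-by red_phase ✓
(amber_phase, silver_phase): amber_phase overlapped-by silver_phase ✓
(amber_phase, violet_phase): amber_phase overlapped-by violet_phase ✓
(blue_phase, cyan_phase): blue_phase overlapped-by cyan_phase ✓
(blue_phase, red_phase): blue_phase overlapped-by red_phase ✓
(blue_phase, silver_phase): blue_phase overlapped-by silver_phase ✓
(blue_phase, violet_phase): blue_phase overlapped-by violet_phase ✓
(crimson_phase, amber_phase): crimson_phase overlapped-by amber_phase ✓
(crimson_phase, blue_phase): crimson_phase overlapped-by blue_phase ✓
(crimson_phase, green_phase): crimson_phase overlapped-by green_phase ✓
(green_phase, cyan_phase): green_phase overlapped-by cyan_phase ✓
(green_phase, red_phase): green_phase overlapped-by red_phase ✓
(green_phase, silver_phase): green_phase overlapped-by silver_phase ✓
(green_phase, violet_phase): green_phase overlapped-by violet_phase ✓
(red_phase, gold_phase): red_phase overlapped-by gold_phase ✓
(silver_phase, red_phase): silver_phase overlapped-by red_phase ✓
(teal_phase, amber_phase): teal_phase overlapped-by amber_phase ✓
(teal_phase, crimson_phase): teal_phase overlapped-by crimson_phase ✓
(teal_phase, green_phase): teal_phase overlapped-by green_phase ✓
Count: 21.

21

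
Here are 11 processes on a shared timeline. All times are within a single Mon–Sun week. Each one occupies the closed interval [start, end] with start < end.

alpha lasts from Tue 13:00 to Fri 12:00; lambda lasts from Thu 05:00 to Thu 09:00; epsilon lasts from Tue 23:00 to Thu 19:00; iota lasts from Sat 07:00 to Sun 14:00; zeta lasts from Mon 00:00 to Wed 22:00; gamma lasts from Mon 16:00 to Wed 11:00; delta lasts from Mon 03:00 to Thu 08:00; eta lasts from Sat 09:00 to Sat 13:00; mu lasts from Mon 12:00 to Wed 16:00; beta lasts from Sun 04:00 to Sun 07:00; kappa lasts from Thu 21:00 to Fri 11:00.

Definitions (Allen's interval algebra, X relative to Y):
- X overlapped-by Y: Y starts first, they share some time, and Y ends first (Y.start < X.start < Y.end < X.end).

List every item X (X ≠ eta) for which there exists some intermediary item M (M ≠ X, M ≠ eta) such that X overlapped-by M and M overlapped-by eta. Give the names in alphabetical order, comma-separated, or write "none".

Target eta = [Sat 09:00, Sat 13:00].
Intermediaries M with M overlapped-by eta: none.
Union: none.

none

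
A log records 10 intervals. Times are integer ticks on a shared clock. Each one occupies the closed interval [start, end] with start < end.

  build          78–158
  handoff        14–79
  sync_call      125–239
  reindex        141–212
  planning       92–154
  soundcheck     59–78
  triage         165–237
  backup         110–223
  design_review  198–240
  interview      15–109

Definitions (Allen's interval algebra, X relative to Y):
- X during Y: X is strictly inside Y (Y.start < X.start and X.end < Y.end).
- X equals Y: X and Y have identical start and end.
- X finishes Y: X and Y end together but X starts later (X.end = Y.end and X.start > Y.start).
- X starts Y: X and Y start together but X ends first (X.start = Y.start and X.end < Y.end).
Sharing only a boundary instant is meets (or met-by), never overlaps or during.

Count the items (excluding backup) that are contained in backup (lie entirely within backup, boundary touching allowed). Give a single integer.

Target backup = [110, 223].
build [78, 158] → overlaps → no.
design_review [198, 240] → overlapped-by → no.
handoff [14, 79] → before → no.
interview [15, 109] → before → no.
planning [92, 154] → overlaps → no.
reindex [141, 212] → during → counts.
soundcheck [59, 78] → before → no.
sync_call [125, 239] → overlapped-by → no.
triage [165, 237] → overlapped-by → no.
Total: 1.

1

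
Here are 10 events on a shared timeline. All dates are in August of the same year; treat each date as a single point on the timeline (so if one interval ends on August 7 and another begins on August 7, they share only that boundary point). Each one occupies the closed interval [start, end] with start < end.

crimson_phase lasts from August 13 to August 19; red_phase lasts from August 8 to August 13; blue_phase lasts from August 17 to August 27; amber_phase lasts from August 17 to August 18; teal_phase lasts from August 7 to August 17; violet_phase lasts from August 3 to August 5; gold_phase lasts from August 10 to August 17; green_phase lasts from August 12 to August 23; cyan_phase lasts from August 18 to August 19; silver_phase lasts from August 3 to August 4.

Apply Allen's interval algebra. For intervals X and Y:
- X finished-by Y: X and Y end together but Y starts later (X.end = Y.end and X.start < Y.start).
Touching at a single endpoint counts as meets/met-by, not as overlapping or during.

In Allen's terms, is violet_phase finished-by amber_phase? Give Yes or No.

violet_phase = [August 3, August 5], amber_phase = [August 17, August 18].
Actual relation of violet_phase to amber_phase: before.
Asked whether 'finished-by' holds → No.

No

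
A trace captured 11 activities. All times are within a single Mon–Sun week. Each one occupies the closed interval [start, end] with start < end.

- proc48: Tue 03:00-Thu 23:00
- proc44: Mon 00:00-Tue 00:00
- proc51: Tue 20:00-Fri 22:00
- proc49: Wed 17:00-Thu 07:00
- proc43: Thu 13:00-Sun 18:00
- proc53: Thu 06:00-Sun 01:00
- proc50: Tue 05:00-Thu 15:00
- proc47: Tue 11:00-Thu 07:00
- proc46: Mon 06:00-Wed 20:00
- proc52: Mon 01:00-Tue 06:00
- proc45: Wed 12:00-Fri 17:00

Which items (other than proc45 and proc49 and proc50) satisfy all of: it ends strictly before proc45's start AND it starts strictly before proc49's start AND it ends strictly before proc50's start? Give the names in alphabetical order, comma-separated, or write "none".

Conditions: its end is strictly before proc45's start (X.end < Wed 12:00) AND its start is strictly before proc49's start (X.start < Wed 17:00) AND its end is strictly before proc50's start (X.end < Tue 05:00).
proc43: end Sun 18:00 < Wed 12:00? ✗; start Thu 13:00 < Wed 17:00? ✗; end Sun 18:00 < Tue 05:00? ✗ → no.
proc44: end Tue 00:00 < Wed 12:00? ✓; start Mon 00:00 < Wed 17:00? ✓; end Tue 00:00 < Tue 05:00? ✓ → yes.
proc46: end Wed 20:00 < Wed 12:00? ✗; start Mon 06:00 < Wed 17:00? ✓; end Wed 20:00 < Tue 05:00? ✗ → no.
proc47: end Thu 07:00 < Wed 12:00? ✗; start Tue 11:00 < Wed 17:00? ✓; end Thu 07:00 < Tue 05:00? ✗ → no.
proc48: end Thu 23:00 < Wed 12:00? ✗; start Tue 03:00 < Wed 17:00? ✓; end Thu 23:00 < Tue 05:00? ✗ → no.
proc51: end Fri 22:00 < Wed 12:00? ✗; start Tue 20:00 < Wed 17:00? ✓; end Fri 22:00 < Tue 05:00? ✗ → no.
proc52: end Tue 06:00 < Wed 12:00? ✓; start Mon 01:00 < Wed 17:00? ✓; end Tue 06:00 < Tue 05:00? ✗ → no.
proc53: end Sun 01:00 < Wed 12:00? ✗; start Thu 06:00 < Wed 17:00? ✗; end Sun 01:00 < Tue 05:00? ✗ → no.
Result: proc44.

proc44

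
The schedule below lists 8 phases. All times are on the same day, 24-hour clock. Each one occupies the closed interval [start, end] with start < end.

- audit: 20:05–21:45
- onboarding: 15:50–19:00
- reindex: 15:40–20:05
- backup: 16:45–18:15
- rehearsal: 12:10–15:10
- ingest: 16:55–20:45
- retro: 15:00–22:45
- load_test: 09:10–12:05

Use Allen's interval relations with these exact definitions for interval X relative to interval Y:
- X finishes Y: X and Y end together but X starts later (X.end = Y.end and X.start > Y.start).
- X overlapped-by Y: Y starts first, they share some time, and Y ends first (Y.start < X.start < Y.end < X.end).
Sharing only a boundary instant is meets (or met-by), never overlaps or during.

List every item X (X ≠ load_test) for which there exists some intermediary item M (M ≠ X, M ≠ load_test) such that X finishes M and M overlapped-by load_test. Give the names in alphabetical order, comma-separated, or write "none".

none

Target load_test = [09:10, 12:05].
Intermediaries M with M overlapped-by load_test: none.
Union: none.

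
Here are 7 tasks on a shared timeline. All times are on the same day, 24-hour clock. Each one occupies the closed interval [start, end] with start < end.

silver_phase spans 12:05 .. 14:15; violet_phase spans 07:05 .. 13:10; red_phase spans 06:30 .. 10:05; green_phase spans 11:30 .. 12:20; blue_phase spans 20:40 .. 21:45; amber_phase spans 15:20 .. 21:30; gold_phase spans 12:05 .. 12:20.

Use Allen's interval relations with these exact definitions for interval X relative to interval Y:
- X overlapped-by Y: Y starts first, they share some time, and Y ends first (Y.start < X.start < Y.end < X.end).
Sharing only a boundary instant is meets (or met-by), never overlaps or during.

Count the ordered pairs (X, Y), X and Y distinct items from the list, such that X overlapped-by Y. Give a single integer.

4

Checking all 42 ordered pairs for relation 'overlapped-by'; matching pairs in alphabetical order:
(blue_phase, amber_phase): blue_phase overlapped-by amber_phase ✓
(silver_phase, green_phase): silver_phase overlapped-by green_phase ✓
(silver_phase, violet_phase): silver_phase overlapped-by violet_phase ✓
(violet_phase, red_phase): violet_phase overlapped-by red_phase ✓
Count: 4.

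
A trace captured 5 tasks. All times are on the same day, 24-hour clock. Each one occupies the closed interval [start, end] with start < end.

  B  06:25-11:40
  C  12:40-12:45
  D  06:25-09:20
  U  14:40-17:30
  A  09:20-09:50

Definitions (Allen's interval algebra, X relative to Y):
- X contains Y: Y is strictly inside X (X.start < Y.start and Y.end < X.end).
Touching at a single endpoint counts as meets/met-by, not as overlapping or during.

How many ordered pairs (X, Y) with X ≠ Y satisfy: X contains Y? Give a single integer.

Checking all 20 ordered pairs for relation 'contains'; matching pairs in alphabetical order:
(B, A): B contains A ✓
Count: 1.

1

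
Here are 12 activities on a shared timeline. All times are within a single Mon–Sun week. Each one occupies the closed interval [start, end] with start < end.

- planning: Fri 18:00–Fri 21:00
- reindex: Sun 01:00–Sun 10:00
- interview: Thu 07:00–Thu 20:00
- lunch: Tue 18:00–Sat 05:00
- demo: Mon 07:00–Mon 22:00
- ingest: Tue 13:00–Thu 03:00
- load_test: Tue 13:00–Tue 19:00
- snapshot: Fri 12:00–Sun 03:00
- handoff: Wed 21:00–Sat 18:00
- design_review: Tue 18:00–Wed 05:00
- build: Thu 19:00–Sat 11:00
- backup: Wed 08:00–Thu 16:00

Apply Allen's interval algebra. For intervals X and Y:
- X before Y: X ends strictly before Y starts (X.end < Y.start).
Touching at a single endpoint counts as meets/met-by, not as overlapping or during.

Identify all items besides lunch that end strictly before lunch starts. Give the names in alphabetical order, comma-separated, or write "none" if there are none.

demo

Target lunch = [Tue 18:00, Sat 05:00].
backup [Wed 08:00, Thu 16:00] → during → no.
build [Thu 19:00, Sat 11:00] → overlapped-by → no.
demo [Mon 07:00, Mon 22:00] → before → yes.
design_review [Tue 18:00, Wed 05:00] → starts → no.
handoff [Wed 21:00, Sat 18:00] → overlapped-by → no.
ingest [Tue 13:00, Thu 03:00] → overlaps → no.
interview [Thu 07:00, Thu 20:00] → during → no.
load_test [Tue 13:00, Tue 19:00] → overlaps → no.
planning [Fri 18:00, Fri 21:00] → during → no.
reindex [Sun 01:00, Sun 10:00] → after → no.
snapshot [Fri 12:00, Sun 03:00] → overlapped-by → no.
Result: demo.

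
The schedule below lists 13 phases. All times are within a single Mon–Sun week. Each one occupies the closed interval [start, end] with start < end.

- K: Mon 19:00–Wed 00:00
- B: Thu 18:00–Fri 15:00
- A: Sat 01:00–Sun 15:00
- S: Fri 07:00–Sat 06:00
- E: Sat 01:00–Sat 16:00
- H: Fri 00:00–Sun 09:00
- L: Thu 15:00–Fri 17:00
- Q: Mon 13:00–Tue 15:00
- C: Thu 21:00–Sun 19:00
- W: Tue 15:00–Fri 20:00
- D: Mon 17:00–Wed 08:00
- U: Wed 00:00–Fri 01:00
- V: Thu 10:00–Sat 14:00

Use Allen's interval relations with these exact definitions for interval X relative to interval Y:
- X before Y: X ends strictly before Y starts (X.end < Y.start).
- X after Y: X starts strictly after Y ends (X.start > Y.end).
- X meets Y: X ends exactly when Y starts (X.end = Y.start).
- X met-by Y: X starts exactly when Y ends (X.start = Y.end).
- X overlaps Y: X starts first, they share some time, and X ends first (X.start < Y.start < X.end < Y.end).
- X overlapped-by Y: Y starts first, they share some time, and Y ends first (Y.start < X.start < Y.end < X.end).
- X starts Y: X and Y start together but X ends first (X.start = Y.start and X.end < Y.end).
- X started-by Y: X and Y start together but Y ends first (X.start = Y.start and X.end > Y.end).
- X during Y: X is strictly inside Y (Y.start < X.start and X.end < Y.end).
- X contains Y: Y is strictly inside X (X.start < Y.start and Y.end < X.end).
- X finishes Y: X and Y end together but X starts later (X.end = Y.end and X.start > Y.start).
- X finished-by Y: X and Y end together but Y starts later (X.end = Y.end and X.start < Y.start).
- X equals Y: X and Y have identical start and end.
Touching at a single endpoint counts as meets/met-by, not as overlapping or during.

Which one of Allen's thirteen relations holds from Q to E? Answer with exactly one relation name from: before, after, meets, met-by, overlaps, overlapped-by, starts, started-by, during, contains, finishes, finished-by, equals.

before

Q = [Mon 13:00, Tue 15:00]; E = [Sat 01:00, Sat 16:00].
Compare endpoints: Q.start < E.start, Q.start < E.end, Q.end < E.start, Q.end < E.end.
That pattern is 'before'.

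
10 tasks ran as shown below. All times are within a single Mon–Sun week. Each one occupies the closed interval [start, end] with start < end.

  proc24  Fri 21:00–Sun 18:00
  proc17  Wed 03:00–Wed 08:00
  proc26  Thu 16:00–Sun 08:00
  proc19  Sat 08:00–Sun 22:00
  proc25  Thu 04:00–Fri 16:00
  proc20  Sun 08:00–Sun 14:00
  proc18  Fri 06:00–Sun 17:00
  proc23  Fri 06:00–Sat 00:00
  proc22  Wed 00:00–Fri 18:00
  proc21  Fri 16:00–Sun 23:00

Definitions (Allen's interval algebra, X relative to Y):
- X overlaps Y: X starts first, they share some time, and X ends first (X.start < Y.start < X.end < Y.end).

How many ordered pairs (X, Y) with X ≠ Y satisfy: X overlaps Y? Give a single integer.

17

Checking all 90 ordered pairs for relation 'overlaps'; matching pairs in alphabetical order:
(proc18, proc19): proc18 overlaps proc19 ✓
(proc18, proc21): proc18 overlaps proc21 ✓
(proc18, proc24): proc18 overlaps proc24 ✓
(proc22, proc18): proc22 overlaps proc18 ✓
(proc22, proc21): proc22 overlaps proc21 ✓
(proc22, proc23): proc22 overlaps proc23 ✓
(proc22, proc26): proc22 overlaps proc26 ✓
(proc23, proc21): proc23 overlaps proc21 ✓
(proc23, proc24): proc23 overlaps proc24 ✓
(proc24, proc19): proc24 overlaps proc19 ✓
(proc25, proc18): proc25 overlaps proc18 ✓
(proc25, proc23): proc25 overlaps proc23 ✓
(proc25, proc26): proc25 overlaps proc26 ✓
(proc26, proc18): proc26 overlaps proc18 ✓
(proc26, proc19): proc26 overlaps proc19 ✓
(proc26, proc21): proc26 overlaps proc21 ✓
(proc26, proc24): proc26 overlaps proc24 ✓
Count: 17.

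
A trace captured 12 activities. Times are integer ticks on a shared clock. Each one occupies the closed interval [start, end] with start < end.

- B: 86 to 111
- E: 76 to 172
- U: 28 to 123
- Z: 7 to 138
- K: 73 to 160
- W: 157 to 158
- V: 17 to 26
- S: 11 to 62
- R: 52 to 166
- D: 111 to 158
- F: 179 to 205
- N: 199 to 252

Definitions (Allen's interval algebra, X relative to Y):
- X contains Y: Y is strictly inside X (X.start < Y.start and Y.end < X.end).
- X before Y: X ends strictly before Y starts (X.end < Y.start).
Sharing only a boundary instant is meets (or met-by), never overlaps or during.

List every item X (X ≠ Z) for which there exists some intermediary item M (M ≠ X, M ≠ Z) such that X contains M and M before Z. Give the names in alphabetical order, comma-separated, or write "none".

none

Target Z = [7, 138].
Intermediaries M with M before Z: none.
Union: none.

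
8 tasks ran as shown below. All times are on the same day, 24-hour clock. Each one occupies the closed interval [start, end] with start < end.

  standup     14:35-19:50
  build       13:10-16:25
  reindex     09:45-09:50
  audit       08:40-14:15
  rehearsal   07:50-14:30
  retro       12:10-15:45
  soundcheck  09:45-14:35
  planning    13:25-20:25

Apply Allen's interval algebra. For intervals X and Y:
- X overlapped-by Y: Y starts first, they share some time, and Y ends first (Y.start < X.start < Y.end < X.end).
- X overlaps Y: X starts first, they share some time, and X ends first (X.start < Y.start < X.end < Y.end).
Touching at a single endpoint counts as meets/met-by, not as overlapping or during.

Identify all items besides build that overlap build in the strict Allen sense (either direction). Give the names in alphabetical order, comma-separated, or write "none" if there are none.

Target build = [13:10, 16:25].
audit [08:40, 14:15] → overlaps → yes.
planning [13:25, 20:25] → overlapped-by → yes.
rehearsal [07:50, 14:30] → overlaps → yes.
reindex [09:45, 09:50] → before → no.
retro [12:10, 15:45] → overlaps → yes.
soundcheck [09:45, 14:35] → overlaps → yes.
standup [14:35, 19:50] → overlapped-by → yes.
Result: audit, planning, rehearsal, retro, soundcheck, standup.

audit, planning, rehearsal, retro, soundcheck, standup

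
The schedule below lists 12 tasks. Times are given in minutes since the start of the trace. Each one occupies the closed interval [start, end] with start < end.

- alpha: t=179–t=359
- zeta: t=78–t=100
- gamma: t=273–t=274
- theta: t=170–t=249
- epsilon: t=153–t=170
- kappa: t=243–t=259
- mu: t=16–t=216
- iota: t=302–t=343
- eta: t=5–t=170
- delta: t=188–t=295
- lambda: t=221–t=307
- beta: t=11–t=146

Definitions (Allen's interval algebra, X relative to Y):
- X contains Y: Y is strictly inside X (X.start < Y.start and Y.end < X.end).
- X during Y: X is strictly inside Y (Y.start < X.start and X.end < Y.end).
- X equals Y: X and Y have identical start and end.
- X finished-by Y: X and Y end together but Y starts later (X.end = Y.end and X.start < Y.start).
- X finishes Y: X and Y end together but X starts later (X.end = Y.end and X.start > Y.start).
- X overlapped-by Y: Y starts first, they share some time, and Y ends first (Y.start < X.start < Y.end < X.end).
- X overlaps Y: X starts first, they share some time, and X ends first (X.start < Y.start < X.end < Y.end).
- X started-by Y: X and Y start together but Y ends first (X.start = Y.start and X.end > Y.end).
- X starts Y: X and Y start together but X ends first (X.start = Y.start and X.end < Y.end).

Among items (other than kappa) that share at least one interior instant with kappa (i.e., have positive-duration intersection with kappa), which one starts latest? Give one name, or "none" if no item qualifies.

Target kappa = [t=243, t=259].
alpha [t=179, t=359] → contains → candidate.
beta [t=11, t=146] → before → excluded.
delta [t=188, t=295] → contains → candidate.
epsilon [t=153, t=170] → before → excluded.
eta [t=5, t=170] → before → excluded.
gamma [t=273, t=274] → after → excluded.
iota [t=302, t=343] → after → excluded.
lambda [t=221, t=307] → contains → candidate.
mu [t=16, t=216] → before → excluded.
theta [t=170, t=249] → overlaps → candidate.
zeta [t=78, t=100] → before → excluded.
Among candidates, latest start is t=221 → lambda.

lambda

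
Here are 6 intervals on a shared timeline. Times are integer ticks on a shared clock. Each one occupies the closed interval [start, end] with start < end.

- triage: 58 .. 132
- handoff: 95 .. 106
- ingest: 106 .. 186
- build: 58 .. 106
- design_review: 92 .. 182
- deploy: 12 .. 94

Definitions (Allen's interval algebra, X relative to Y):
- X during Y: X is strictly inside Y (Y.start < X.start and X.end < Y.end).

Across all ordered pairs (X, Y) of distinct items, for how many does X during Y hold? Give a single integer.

Checking all 30 ordered pairs for relation 'during'; matching pairs in alphabetical order:
(handoff, design_review): handoff during design_review ✓
(handoff, triage): handoff during triage ✓
Count: 2.

2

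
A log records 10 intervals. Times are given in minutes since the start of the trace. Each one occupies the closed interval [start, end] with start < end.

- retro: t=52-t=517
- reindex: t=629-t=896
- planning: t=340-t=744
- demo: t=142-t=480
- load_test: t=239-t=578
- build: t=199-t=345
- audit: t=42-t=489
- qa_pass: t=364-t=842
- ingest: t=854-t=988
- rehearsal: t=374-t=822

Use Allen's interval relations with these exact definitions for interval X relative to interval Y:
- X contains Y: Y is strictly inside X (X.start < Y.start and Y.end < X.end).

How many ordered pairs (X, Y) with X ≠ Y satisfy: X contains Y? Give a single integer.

6

Checking all 90 ordered pairs for relation 'contains'; matching pairs in alphabetical order:
(audit, build): audit contains build ✓
(audit, demo): audit contains demo ✓
(demo, build): demo contains build ✓
(qa_pass, rehearsal): qa_pass contains rehearsal ✓
(retro, build): retro contains build ✓
(retro, demo): retro contains demo ✓
Count: 6.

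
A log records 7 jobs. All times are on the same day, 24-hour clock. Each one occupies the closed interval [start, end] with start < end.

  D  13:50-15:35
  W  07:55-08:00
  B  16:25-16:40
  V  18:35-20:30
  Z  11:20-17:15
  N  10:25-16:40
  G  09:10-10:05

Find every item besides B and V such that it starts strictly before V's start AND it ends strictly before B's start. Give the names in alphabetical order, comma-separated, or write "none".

D, G, W

Conditions: its start is strictly before V's start (X.start < 18:35) AND its end is strictly before B's start (X.end < 16:25).
D: start 13:50 < 18:35? ✓; end 15:35 < 16:25? ✓ → yes.
G: start 09:10 < 18:35? ✓; end 10:05 < 16:25? ✓ → yes.
N: start 10:25 < 18:35? ✓; end 16:40 < 16:25? ✗ → no.
W: start 07:55 < 18:35? ✓; end 08:00 < 16:25? ✓ → yes.
Z: start 11:20 < 18:35? ✓; end 17:15 < 16:25? ✗ → no.
Result: D, G, W.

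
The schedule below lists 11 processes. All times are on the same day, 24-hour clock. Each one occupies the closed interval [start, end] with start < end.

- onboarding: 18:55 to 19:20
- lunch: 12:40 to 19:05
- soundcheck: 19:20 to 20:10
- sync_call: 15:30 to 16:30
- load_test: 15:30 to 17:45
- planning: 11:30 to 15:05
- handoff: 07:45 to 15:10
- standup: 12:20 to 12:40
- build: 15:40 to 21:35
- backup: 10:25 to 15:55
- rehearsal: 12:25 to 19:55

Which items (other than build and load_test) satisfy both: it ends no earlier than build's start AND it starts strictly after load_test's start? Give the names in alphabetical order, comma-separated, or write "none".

onboarding, soundcheck

Conditions: its end is no earlier than build's start (X.end >= 15:40) AND its start is strictly after load_test's start (X.start > 15:30).
backup: end 15:55 >= 15:40? ✓; start 10:25 > 15:30? ✗ → no.
handoff: end 15:10 >= 15:40? ✗; start 07:45 > 15:30? ✗ → no.
lunch: end 19:05 >= 15:40? ✓; start 12:40 > 15:30? ✗ → no.
onboarding: end 19:20 >= 15:40? ✓; start 18:55 > 15:30? ✓ → yes.
planning: end 15:05 >= 15:40? ✗; start 11:30 > 15:30? ✗ → no.
rehearsal: end 19:55 >= 15:40? ✓; start 12:25 > 15:30? ✗ → no.
soundcheck: end 20:10 >= 15:40? ✓; start 19:20 > 15:30? ✓ → yes.
standup: end 12:40 >= 15:40? ✗; start 12:20 > 15:30? ✗ → no.
sync_call: end 16:30 >= 15:40? ✓; start 15:30 > 15:30? ✗ → no.
Result: onboarding, soundcheck.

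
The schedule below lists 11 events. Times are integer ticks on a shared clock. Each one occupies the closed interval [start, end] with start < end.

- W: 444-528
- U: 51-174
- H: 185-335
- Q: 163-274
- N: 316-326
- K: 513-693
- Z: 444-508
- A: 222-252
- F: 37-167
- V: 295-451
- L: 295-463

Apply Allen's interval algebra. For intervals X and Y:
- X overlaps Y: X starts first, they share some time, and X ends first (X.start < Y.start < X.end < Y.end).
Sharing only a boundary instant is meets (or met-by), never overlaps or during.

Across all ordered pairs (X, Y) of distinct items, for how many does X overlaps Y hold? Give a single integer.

Checking all 110 ordered pairs for relation 'overlaps'; matching pairs in alphabetical order:
(F, Q): F overlaps Q ✓
(F, U): F overlaps U ✓
(H, L): H overlaps L ✓
(H, V): H overlaps V ✓
(L, W): L overlaps W ✓
(L, Z): L overlaps Z ✓
(Q, H): Q overlaps H ✓
(U, Q): U overlaps Q ✓
(V, W): V overlaps W ✓
(V, Z): V overlaps Z ✓
(W, K): W overlaps K ✓
Count: 11.

11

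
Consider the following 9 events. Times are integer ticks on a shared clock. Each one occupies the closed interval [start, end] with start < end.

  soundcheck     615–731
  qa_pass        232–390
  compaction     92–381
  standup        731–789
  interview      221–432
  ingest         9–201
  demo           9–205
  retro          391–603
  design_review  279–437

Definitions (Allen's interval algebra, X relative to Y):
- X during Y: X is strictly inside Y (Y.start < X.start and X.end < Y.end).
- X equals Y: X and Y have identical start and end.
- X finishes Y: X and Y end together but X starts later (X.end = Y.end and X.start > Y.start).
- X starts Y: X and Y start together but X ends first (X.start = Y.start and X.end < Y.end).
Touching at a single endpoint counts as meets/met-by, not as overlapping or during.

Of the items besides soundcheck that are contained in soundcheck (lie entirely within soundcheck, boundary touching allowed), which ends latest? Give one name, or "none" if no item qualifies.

Target soundcheck = [615, 731].
compaction [92, 381] → before → excluded.
demo [9, 205] → before → excluded.
design_review [279, 437] → before → excluded.
ingest [9, 201] → before → excluded.
interview [221, 432] → before → excluded.
qa_pass [232, 390] → before → excluded.
retro [391, 603] → before → excluded.
standup [731, 789] → met-by → excluded.
No candidates → none.

none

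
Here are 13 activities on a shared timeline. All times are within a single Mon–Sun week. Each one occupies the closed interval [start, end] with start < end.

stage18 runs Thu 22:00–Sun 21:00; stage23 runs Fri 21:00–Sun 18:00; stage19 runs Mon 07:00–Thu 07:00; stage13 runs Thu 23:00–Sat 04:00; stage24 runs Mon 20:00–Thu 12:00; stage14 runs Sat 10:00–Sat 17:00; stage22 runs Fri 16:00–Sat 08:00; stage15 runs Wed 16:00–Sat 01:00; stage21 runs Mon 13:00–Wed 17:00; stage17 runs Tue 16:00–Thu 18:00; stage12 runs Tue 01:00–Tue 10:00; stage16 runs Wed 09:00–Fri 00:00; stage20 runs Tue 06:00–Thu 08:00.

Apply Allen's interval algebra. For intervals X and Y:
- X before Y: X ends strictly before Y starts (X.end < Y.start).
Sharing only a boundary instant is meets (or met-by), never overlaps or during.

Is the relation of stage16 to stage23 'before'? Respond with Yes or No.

stage16 = [Wed 09:00, Fri 00:00], stage23 = [Fri 21:00, Sun 18:00].
Actual relation of stage16 to stage23: before.
Asked whether 'before' holds → Yes.

Yes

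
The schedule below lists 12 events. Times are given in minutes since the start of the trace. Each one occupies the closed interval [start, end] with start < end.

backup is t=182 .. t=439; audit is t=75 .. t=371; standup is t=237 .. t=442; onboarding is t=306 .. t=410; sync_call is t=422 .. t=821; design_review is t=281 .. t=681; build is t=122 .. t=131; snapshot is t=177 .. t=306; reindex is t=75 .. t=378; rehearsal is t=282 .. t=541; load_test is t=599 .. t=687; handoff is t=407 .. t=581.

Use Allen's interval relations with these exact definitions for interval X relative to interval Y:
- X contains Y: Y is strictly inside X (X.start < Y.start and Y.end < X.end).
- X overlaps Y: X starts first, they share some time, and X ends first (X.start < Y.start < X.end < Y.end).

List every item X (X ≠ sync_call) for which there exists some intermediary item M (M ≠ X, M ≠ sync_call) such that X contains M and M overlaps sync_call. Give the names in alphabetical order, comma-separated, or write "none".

design_review

Target sync_call = [t=422, t=821].
Intermediaries M with M overlaps sync_call: backup, design_review, handoff, rehearsal, standup.
Via backup — items with X contains backup: none.
Via design_review — items with X contains design_review: none.
Via handoff — items with X contains handoff: design_review.
Via rehearsal — items with X contains rehearsal: design_review.
Via standup — items with X contains standup: none.
Union: design_review.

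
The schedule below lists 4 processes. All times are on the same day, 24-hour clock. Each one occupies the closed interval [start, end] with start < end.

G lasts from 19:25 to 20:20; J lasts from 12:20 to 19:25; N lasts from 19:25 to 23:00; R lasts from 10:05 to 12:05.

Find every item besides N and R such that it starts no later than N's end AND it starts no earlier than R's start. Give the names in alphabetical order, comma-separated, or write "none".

Conditions: its start is no later than N's end (X.start <= 23:00) AND its start is no earlier than R's start (X.start >= 10:05).
G: start 19:25 <= 23:00? ✓; start 19:25 >= 10:05? ✓ → yes.
J: start 12:20 <= 23:00? ✓; start 12:20 >= 10:05? ✓ → yes.
Result: G, J.

G, J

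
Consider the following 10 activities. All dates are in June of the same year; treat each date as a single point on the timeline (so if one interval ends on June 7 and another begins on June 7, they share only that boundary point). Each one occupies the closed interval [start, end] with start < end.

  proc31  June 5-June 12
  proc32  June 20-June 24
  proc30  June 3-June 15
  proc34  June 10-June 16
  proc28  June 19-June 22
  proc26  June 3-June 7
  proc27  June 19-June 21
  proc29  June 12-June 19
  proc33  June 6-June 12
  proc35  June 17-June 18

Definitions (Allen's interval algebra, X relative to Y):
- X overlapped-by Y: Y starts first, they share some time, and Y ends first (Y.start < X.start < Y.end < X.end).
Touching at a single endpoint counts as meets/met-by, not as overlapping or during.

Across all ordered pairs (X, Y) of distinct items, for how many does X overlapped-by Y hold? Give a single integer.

9

Checking all 90 ordered pairs for relation 'overlapped-by'; matching pairs in alphabetical order:
(proc29, proc30): proc29 overlapped-by proc30 ✓
(proc29, proc34): proc29 overlapped-by proc34 ✓
(proc31, proc26): proc31 overlapped-by proc26 ✓
(proc32, proc27): proc32 overlapped-by proc27 ✓
(proc32, proc28): proc32 overlapped-by proc28 ✓
(proc33, proc26): proc33 overlapped-by proc26 ✓
(proc34, proc30): proc34 overlapped-by proc30 ✓
(proc34, proc31): proc34 overlapped-by proc31 ✓
(proc34, proc33): proc34 overlapped-by proc33 ✓
Count: 9.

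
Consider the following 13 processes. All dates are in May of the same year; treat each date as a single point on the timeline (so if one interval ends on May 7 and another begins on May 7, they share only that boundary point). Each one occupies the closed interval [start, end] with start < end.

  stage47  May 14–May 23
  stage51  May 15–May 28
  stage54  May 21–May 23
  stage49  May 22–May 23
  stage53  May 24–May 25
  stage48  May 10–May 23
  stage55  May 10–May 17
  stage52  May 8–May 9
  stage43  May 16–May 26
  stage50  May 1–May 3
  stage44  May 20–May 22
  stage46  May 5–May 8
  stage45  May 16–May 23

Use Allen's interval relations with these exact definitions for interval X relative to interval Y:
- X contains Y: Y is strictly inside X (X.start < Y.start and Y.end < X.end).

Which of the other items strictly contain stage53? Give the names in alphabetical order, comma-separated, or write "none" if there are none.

Target stage53 = [May 24, May 25].
stage43 [May 16, May 26] → contains → yes.
stage44 [May 20, May 22] → before → no.
stage45 [May 16, May 23] → before → no.
stage46 [May 5, May 8] → before → no.
stage47 [May 14, May 23] → before → no.
stage48 [May 10, May 23] → before → no.
stage49 [May 22, May 23] → before → no.
stage50 [May 1, May 3] → before → no.
stage51 [May 15, May 28] → contains → yes.
stage52 [May 8, May 9] → before → no.
stage54 [May 21, May 23] → before → no.
stage55 [May 10, May 17] → before → no.
Result: stage43, stage51.

stage43, stage51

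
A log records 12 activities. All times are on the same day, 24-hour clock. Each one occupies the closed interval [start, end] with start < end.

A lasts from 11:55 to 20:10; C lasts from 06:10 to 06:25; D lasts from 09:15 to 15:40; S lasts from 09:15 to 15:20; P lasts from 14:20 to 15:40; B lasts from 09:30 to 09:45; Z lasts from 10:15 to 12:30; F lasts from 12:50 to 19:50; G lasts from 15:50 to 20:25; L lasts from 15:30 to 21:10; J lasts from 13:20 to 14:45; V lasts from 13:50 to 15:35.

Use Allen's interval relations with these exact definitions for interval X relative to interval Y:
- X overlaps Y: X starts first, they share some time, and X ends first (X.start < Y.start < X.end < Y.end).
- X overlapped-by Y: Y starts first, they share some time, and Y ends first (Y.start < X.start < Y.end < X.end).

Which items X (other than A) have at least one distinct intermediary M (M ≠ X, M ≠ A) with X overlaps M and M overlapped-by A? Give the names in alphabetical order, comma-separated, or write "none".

Target A = [11:55, 20:10].
Intermediaries M with M overlapped-by A: G, L.
Via G — items with X overlaps G: F.
Via L — items with X overlaps L: D, F, P, V.
Union: D, F, P, V.

D, F, P, V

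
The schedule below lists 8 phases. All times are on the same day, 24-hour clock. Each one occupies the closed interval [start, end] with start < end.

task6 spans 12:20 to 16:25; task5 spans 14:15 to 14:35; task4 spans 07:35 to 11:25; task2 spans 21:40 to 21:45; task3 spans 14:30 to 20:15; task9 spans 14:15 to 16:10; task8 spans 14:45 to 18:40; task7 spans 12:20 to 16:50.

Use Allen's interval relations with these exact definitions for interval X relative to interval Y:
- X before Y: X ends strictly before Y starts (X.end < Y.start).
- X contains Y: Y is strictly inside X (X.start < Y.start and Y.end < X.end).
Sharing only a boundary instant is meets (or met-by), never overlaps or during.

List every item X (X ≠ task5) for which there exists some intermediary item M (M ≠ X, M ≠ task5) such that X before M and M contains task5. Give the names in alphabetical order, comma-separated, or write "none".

Target task5 = [14:15, 14:35].
Intermediaries M with M contains task5: task6, task7.
Via task6 — items with X before task6: task4.
Via task7 — items with X before task7: task4.
Union: task4.

task4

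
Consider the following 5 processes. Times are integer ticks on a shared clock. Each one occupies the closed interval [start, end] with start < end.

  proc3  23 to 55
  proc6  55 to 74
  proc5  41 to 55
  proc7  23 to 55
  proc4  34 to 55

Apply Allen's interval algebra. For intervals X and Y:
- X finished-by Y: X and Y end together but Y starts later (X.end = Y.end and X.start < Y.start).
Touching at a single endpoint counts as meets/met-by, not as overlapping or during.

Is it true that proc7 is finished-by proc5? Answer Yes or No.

Yes

proc7 = [23, 55], proc5 = [41, 55].
Actual relation of proc7 to proc5: finished-by.
Asked whether 'finished-by' holds → Yes.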